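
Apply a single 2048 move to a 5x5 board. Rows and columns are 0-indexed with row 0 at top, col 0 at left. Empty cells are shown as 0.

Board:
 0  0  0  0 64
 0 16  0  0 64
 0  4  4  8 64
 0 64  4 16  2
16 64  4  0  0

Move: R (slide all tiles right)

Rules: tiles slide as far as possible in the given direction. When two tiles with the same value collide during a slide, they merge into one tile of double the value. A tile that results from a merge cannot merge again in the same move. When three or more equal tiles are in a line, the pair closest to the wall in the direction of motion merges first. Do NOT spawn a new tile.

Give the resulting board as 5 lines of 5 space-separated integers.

Slide right:
row 0: [0, 0, 0, 0, 64] -> [0, 0, 0, 0, 64]
row 1: [0, 16, 0, 0, 64] -> [0, 0, 0, 16, 64]
row 2: [0, 4, 4, 8, 64] -> [0, 0, 8, 8, 64]
row 3: [0, 64, 4, 16, 2] -> [0, 64, 4, 16, 2]
row 4: [16, 64, 4, 0, 0] -> [0, 0, 16, 64, 4]

Answer:  0  0  0  0 64
 0  0  0 16 64
 0  0  8  8 64
 0 64  4 16  2
 0  0 16 64  4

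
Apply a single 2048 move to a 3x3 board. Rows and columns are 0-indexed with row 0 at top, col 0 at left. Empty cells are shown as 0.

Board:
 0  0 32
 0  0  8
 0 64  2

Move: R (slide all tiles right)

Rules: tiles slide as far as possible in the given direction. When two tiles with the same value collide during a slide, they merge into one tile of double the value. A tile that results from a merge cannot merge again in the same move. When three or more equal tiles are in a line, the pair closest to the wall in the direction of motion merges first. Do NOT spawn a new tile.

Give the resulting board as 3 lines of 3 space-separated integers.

Slide right:
row 0: [0, 0, 32] -> [0, 0, 32]
row 1: [0, 0, 8] -> [0, 0, 8]
row 2: [0, 64, 2] -> [0, 64, 2]

Answer:  0  0 32
 0  0  8
 0 64  2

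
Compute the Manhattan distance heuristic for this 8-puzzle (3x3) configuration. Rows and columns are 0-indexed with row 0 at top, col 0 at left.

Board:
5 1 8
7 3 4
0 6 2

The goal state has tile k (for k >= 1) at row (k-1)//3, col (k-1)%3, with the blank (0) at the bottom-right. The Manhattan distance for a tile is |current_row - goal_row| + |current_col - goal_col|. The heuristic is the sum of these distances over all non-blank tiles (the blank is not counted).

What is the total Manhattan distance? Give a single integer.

Answer: 16

Derivation:
Tile 5: (0,0)->(1,1) = 2
Tile 1: (0,1)->(0,0) = 1
Tile 8: (0,2)->(2,1) = 3
Tile 7: (1,0)->(2,0) = 1
Tile 3: (1,1)->(0,2) = 2
Tile 4: (1,2)->(1,0) = 2
Tile 6: (2,1)->(1,2) = 2
Tile 2: (2,2)->(0,1) = 3
Sum: 2 + 1 + 3 + 1 + 2 + 2 + 2 + 3 = 16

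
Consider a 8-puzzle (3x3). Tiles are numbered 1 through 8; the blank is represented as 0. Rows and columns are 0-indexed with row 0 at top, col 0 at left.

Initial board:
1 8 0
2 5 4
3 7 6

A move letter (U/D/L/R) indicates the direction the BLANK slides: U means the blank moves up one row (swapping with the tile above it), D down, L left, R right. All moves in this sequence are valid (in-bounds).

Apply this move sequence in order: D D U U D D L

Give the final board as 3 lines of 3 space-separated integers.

Answer: 1 8 4
2 5 6
3 0 7

Derivation:
After move 1 (D):
1 8 4
2 5 0
3 7 6

After move 2 (D):
1 8 4
2 5 6
3 7 0

After move 3 (U):
1 8 4
2 5 0
3 7 6

After move 4 (U):
1 8 0
2 5 4
3 7 6

After move 5 (D):
1 8 4
2 5 0
3 7 6

After move 6 (D):
1 8 4
2 5 6
3 7 0

After move 7 (L):
1 8 4
2 5 6
3 0 7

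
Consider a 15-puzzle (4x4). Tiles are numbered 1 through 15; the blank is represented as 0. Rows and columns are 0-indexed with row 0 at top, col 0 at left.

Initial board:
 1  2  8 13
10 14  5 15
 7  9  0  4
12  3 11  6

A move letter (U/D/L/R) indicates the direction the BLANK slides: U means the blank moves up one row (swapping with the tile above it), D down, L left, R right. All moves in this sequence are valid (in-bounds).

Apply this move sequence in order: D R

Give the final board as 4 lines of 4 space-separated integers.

Answer:  1  2  8 13
10 14  5 15
 7  9 11  4
12  3  6  0

Derivation:
After move 1 (D):
 1  2  8 13
10 14  5 15
 7  9 11  4
12  3  0  6

After move 2 (R):
 1  2  8 13
10 14  5 15
 7  9 11  4
12  3  6  0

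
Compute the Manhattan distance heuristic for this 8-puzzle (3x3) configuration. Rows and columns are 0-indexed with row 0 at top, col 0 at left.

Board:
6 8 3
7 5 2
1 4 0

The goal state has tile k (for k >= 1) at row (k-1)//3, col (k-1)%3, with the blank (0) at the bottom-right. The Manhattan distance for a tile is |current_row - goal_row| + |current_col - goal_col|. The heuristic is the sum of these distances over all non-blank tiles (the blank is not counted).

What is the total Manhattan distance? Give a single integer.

Tile 6: (0,0)->(1,2) = 3
Tile 8: (0,1)->(2,1) = 2
Tile 3: (0,2)->(0,2) = 0
Tile 7: (1,0)->(2,0) = 1
Tile 5: (1,1)->(1,1) = 0
Tile 2: (1,2)->(0,1) = 2
Tile 1: (2,0)->(0,0) = 2
Tile 4: (2,1)->(1,0) = 2
Sum: 3 + 2 + 0 + 1 + 0 + 2 + 2 + 2 = 12

Answer: 12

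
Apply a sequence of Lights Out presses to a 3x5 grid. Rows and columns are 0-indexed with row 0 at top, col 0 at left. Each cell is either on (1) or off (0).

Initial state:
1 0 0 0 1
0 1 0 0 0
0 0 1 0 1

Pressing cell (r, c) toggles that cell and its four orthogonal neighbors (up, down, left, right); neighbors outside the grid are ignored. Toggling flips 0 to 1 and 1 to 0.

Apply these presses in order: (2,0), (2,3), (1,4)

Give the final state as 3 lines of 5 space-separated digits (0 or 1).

Answer: 1 0 0 0 0
1 1 0 0 1
1 1 0 1 1

Derivation:
After press 1 at (2,0):
1 0 0 0 1
1 1 0 0 0
1 1 1 0 1

After press 2 at (2,3):
1 0 0 0 1
1 1 0 1 0
1 1 0 1 0

After press 3 at (1,4):
1 0 0 0 0
1 1 0 0 1
1 1 0 1 1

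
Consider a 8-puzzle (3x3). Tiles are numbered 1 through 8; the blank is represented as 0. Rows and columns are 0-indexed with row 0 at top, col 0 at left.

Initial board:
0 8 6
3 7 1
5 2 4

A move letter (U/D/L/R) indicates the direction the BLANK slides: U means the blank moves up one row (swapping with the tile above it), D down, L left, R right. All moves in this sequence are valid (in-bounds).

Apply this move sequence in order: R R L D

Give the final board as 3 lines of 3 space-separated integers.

Answer: 8 7 6
3 0 1
5 2 4

Derivation:
After move 1 (R):
8 0 6
3 7 1
5 2 4

After move 2 (R):
8 6 0
3 7 1
5 2 4

After move 3 (L):
8 0 6
3 7 1
5 2 4

After move 4 (D):
8 7 6
3 0 1
5 2 4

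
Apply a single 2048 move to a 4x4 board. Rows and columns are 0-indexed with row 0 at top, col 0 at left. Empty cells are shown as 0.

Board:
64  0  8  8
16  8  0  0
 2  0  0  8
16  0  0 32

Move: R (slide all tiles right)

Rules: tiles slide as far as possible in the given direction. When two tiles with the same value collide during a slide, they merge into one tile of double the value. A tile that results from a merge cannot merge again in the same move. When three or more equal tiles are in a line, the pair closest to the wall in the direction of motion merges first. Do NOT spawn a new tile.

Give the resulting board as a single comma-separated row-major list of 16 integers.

Answer: 0, 0, 64, 16, 0, 0, 16, 8, 0, 0, 2, 8, 0, 0, 16, 32

Derivation:
Slide right:
row 0: [64, 0, 8, 8] -> [0, 0, 64, 16]
row 1: [16, 8, 0, 0] -> [0, 0, 16, 8]
row 2: [2, 0, 0, 8] -> [0, 0, 2, 8]
row 3: [16, 0, 0, 32] -> [0, 0, 16, 32]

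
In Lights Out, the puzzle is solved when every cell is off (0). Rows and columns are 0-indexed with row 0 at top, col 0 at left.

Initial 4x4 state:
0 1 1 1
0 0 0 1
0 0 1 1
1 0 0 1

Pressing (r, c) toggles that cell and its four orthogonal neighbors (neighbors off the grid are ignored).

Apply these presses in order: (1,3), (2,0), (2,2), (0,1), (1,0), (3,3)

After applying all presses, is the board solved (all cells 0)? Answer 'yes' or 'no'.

After press 1 at (1,3):
0 1 1 0
0 0 1 0
0 0 1 0
1 0 0 1

After press 2 at (2,0):
0 1 1 0
1 0 1 0
1 1 1 0
0 0 0 1

After press 3 at (2,2):
0 1 1 0
1 0 0 0
1 0 0 1
0 0 1 1

After press 4 at (0,1):
1 0 0 0
1 1 0 0
1 0 0 1
0 0 1 1

After press 5 at (1,0):
0 0 0 0
0 0 0 0
0 0 0 1
0 0 1 1

After press 6 at (3,3):
0 0 0 0
0 0 0 0
0 0 0 0
0 0 0 0

Lights still on: 0

Answer: yes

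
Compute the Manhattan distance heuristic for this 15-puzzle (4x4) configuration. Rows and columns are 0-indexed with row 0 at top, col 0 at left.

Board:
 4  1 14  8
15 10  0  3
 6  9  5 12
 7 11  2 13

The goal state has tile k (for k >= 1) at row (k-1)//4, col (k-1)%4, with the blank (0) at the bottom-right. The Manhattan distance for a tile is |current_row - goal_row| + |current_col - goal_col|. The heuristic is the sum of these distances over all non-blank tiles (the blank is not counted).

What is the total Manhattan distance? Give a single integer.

Tile 4: (0,0)->(0,3) = 3
Tile 1: (0,1)->(0,0) = 1
Tile 14: (0,2)->(3,1) = 4
Tile 8: (0,3)->(1,3) = 1
Tile 15: (1,0)->(3,2) = 4
Tile 10: (1,1)->(2,1) = 1
Tile 3: (1,3)->(0,2) = 2
Tile 6: (2,0)->(1,1) = 2
Tile 9: (2,1)->(2,0) = 1
Tile 5: (2,2)->(1,0) = 3
Tile 12: (2,3)->(2,3) = 0
Tile 7: (3,0)->(1,2) = 4
Tile 11: (3,1)->(2,2) = 2
Tile 2: (3,2)->(0,1) = 4
Tile 13: (3,3)->(3,0) = 3
Sum: 3 + 1 + 4 + 1 + 4 + 1 + 2 + 2 + 1 + 3 + 0 + 4 + 2 + 4 + 3 = 35

Answer: 35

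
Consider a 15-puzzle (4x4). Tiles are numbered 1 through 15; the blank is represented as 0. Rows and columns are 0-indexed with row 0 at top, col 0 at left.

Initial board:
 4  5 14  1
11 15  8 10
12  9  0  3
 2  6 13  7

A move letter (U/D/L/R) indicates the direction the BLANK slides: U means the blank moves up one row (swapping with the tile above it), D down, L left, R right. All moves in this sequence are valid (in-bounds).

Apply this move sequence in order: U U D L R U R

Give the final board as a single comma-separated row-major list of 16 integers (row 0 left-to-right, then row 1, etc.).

After move 1 (U):
 4  5 14  1
11 15  0 10
12  9  8  3
 2  6 13  7

After move 2 (U):
 4  5  0  1
11 15 14 10
12  9  8  3
 2  6 13  7

After move 3 (D):
 4  5 14  1
11 15  0 10
12  9  8  3
 2  6 13  7

After move 4 (L):
 4  5 14  1
11  0 15 10
12  9  8  3
 2  6 13  7

After move 5 (R):
 4  5 14  1
11 15  0 10
12  9  8  3
 2  6 13  7

After move 6 (U):
 4  5  0  1
11 15 14 10
12  9  8  3
 2  6 13  7

After move 7 (R):
 4  5  1  0
11 15 14 10
12  9  8  3
 2  6 13  7

Answer: 4, 5, 1, 0, 11, 15, 14, 10, 12, 9, 8, 3, 2, 6, 13, 7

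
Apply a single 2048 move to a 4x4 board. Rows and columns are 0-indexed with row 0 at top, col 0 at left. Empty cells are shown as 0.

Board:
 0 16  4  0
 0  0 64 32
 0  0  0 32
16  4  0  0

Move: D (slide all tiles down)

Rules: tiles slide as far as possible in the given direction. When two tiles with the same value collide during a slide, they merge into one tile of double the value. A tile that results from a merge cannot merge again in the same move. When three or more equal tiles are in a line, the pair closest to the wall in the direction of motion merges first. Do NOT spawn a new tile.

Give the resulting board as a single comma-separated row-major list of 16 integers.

Slide down:
col 0: [0, 0, 0, 16] -> [0, 0, 0, 16]
col 1: [16, 0, 0, 4] -> [0, 0, 16, 4]
col 2: [4, 64, 0, 0] -> [0, 0, 4, 64]
col 3: [0, 32, 32, 0] -> [0, 0, 0, 64]

Answer: 0, 0, 0, 0, 0, 0, 0, 0, 0, 16, 4, 0, 16, 4, 64, 64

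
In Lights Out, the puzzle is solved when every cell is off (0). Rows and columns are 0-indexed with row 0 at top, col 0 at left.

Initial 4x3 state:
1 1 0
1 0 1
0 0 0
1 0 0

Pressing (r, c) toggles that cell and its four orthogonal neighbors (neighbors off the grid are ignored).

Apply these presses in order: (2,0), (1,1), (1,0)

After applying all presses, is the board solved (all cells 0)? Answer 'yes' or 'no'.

After press 1 at (2,0):
1 1 0
0 0 1
1 1 0
0 0 0

After press 2 at (1,1):
1 0 0
1 1 0
1 0 0
0 0 0

After press 3 at (1,0):
0 0 0
0 0 0
0 0 0
0 0 0

Lights still on: 0

Answer: yes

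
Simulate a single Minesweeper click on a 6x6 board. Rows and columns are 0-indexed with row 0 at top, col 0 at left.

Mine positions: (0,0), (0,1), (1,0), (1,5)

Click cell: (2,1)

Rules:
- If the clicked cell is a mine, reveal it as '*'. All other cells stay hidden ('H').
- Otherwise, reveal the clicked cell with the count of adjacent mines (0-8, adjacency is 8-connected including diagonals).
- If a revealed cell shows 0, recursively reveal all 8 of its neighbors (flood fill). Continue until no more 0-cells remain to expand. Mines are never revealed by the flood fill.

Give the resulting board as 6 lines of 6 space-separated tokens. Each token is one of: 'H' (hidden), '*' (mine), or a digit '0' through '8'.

H H H H H H
H H H H H H
H 1 H H H H
H H H H H H
H H H H H H
H H H H H H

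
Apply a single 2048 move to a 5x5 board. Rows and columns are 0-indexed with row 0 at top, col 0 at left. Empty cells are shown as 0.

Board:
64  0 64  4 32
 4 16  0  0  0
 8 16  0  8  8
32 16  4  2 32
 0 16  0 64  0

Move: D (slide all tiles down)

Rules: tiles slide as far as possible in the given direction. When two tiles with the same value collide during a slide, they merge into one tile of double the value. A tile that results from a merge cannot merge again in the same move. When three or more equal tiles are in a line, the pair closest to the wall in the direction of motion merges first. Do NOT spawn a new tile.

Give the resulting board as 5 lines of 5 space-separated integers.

Answer:  0  0  0  0  0
64  0  0  4  0
 4  0  0  8 32
 8 32 64  2  8
32 32  4 64 32

Derivation:
Slide down:
col 0: [64, 4, 8, 32, 0] -> [0, 64, 4, 8, 32]
col 1: [0, 16, 16, 16, 16] -> [0, 0, 0, 32, 32]
col 2: [64, 0, 0, 4, 0] -> [0, 0, 0, 64, 4]
col 3: [4, 0, 8, 2, 64] -> [0, 4, 8, 2, 64]
col 4: [32, 0, 8, 32, 0] -> [0, 0, 32, 8, 32]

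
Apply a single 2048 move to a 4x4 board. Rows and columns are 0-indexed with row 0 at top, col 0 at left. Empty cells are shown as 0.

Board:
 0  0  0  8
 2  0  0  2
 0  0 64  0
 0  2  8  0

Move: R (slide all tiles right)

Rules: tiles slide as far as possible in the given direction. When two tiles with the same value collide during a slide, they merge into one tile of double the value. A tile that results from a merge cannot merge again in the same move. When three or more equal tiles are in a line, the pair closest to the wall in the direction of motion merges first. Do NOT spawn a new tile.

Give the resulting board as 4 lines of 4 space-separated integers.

Slide right:
row 0: [0, 0, 0, 8] -> [0, 0, 0, 8]
row 1: [2, 0, 0, 2] -> [0, 0, 0, 4]
row 2: [0, 0, 64, 0] -> [0, 0, 0, 64]
row 3: [0, 2, 8, 0] -> [0, 0, 2, 8]

Answer:  0  0  0  8
 0  0  0  4
 0  0  0 64
 0  0  2  8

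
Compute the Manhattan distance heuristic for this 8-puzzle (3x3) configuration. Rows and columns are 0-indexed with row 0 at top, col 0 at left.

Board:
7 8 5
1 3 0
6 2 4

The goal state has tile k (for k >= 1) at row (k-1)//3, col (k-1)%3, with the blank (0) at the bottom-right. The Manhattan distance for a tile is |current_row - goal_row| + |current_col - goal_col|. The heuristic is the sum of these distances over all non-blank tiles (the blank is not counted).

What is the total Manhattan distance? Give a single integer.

Tile 7: at (0,0), goal (2,0), distance |0-2|+|0-0| = 2
Tile 8: at (0,1), goal (2,1), distance |0-2|+|1-1| = 2
Tile 5: at (0,2), goal (1,1), distance |0-1|+|2-1| = 2
Tile 1: at (1,0), goal (0,0), distance |1-0|+|0-0| = 1
Tile 3: at (1,1), goal (0,2), distance |1-0|+|1-2| = 2
Tile 6: at (2,0), goal (1,2), distance |2-1|+|0-2| = 3
Tile 2: at (2,1), goal (0,1), distance |2-0|+|1-1| = 2
Tile 4: at (2,2), goal (1,0), distance |2-1|+|2-0| = 3
Sum: 2 + 2 + 2 + 1 + 2 + 3 + 2 + 3 = 17

Answer: 17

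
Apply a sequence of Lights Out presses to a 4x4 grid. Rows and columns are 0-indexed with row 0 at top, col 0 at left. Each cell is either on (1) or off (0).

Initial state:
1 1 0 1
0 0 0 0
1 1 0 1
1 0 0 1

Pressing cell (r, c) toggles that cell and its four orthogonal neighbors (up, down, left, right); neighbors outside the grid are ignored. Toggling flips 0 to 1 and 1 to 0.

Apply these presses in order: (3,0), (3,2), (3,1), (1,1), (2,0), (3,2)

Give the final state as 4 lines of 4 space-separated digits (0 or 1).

Answer: 1 0 0 1
0 1 1 0
1 0 0 1
0 0 1 1

Derivation:
After press 1 at (3,0):
1 1 0 1
0 0 0 0
0 1 0 1
0 1 0 1

After press 2 at (3,2):
1 1 0 1
0 0 0 0
0 1 1 1
0 0 1 0

After press 3 at (3,1):
1 1 0 1
0 0 0 0
0 0 1 1
1 1 0 0

After press 4 at (1,1):
1 0 0 1
1 1 1 0
0 1 1 1
1 1 0 0

After press 5 at (2,0):
1 0 0 1
0 1 1 0
1 0 1 1
0 1 0 0

After press 6 at (3,2):
1 0 0 1
0 1 1 0
1 0 0 1
0 0 1 1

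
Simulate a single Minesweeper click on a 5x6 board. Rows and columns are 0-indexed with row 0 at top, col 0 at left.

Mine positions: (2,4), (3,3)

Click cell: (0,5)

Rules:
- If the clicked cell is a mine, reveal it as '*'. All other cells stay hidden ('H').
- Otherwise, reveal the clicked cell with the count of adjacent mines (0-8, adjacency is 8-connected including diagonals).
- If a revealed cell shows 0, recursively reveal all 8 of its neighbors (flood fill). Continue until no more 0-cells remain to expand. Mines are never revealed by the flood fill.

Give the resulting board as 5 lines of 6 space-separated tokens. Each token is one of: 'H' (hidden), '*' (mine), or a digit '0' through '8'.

0 0 0 0 0 0
0 0 0 1 1 1
0 0 1 2 H H
0 0 1 H H H
0 0 1 H H H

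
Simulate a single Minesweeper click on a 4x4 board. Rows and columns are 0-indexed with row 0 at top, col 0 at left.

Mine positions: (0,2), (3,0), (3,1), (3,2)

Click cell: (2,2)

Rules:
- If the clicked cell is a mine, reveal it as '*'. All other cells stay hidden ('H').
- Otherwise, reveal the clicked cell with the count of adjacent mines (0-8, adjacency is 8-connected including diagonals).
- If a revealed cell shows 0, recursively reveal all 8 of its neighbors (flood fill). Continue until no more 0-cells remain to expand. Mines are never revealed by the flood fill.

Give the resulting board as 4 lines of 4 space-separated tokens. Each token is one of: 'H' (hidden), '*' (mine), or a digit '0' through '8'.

H H H H
H H H H
H H 2 H
H H H H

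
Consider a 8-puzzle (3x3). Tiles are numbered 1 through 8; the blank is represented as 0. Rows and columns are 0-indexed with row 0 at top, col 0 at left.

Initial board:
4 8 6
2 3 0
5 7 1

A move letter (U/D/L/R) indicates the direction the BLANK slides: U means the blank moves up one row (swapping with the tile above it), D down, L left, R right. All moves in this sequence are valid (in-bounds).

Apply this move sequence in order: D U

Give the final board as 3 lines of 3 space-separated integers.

After move 1 (D):
4 8 6
2 3 1
5 7 0

After move 2 (U):
4 8 6
2 3 0
5 7 1

Answer: 4 8 6
2 3 0
5 7 1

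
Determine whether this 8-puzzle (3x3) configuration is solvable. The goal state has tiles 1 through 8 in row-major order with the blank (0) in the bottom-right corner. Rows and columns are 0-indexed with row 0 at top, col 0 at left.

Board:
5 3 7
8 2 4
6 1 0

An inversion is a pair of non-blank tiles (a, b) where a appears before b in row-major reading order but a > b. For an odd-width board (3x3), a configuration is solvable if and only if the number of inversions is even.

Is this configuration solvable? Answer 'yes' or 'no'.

Inversions (pairs i<j in row-major order where tile[i] > tile[j] > 0): 17
17 is odd, so the puzzle is not solvable.

Answer: no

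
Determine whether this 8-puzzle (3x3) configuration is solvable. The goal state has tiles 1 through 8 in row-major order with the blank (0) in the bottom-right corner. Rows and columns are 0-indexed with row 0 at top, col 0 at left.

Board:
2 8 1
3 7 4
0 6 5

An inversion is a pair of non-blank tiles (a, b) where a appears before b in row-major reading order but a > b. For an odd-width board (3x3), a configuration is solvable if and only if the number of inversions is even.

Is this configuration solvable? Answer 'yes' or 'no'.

Inversions (pairs i<j in row-major order where tile[i] > tile[j] > 0): 11
11 is odd, so the puzzle is not solvable.

Answer: no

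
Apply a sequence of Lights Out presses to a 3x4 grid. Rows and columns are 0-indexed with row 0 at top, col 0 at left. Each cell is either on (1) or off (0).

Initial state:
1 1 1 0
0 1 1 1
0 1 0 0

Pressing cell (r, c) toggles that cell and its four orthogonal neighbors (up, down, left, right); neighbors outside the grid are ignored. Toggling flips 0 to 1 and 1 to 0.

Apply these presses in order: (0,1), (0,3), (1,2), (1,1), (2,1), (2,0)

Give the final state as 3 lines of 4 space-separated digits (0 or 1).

Answer: 0 1 0 1
0 1 1 1
0 0 0 0

Derivation:
After press 1 at (0,1):
0 0 0 0
0 0 1 1
0 1 0 0

After press 2 at (0,3):
0 0 1 1
0 0 1 0
0 1 0 0

After press 3 at (1,2):
0 0 0 1
0 1 0 1
0 1 1 0

After press 4 at (1,1):
0 1 0 1
1 0 1 1
0 0 1 0

After press 5 at (2,1):
0 1 0 1
1 1 1 1
1 1 0 0

After press 6 at (2,0):
0 1 0 1
0 1 1 1
0 0 0 0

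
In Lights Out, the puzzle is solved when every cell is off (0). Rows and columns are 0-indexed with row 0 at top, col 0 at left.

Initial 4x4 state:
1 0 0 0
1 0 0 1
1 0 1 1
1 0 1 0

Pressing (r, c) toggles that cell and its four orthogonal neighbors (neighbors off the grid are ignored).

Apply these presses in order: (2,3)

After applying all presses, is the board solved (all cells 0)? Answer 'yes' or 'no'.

After press 1 at (2,3):
1 0 0 0
1 0 0 0
1 0 0 0
1 0 1 1

Lights still on: 6

Answer: no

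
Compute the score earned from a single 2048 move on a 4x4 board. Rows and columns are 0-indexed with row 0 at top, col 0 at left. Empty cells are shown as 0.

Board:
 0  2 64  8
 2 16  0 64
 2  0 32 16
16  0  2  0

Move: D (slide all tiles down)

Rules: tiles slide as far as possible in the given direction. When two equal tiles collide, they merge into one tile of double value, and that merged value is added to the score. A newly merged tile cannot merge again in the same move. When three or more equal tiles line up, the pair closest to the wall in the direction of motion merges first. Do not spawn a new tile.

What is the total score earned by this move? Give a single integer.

Answer: 4

Derivation:
Slide down:
col 0: [0, 2, 2, 16] -> [0, 0, 4, 16]  score +4 (running 4)
col 1: [2, 16, 0, 0] -> [0, 0, 2, 16]  score +0 (running 4)
col 2: [64, 0, 32, 2] -> [0, 64, 32, 2]  score +0 (running 4)
col 3: [8, 64, 16, 0] -> [0, 8, 64, 16]  score +0 (running 4)
Board after move:
 0  0  0  0
 0  0 64  8
 4  2 32 64
16 16  2 16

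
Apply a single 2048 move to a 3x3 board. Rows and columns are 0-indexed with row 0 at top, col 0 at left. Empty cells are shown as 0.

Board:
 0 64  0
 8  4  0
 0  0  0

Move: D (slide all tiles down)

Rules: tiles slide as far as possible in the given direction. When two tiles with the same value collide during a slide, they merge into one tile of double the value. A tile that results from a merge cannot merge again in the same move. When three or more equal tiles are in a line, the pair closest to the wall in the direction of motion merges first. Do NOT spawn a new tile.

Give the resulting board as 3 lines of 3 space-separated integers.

Answer:  0  0  0
 0 64  0
 8  4  0

Derivation:
Slide down:
col 0: [0, 8, 0] -> [0, 0, 8]
col 1: [64, 4, 0] -> [0, 64, 4]
col 2: [0, 0, 0] -> [0, 0, 0]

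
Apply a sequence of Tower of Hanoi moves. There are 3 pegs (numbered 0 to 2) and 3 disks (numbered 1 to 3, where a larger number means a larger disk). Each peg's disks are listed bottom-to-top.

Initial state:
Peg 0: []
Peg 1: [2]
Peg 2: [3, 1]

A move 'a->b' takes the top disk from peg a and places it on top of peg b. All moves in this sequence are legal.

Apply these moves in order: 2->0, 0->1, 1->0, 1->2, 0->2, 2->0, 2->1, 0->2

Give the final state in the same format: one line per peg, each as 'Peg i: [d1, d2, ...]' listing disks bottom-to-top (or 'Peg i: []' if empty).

After move 1 (2->0):
Peg 0: [1]
Peg 1: [2]
Peg 2: [3]

After move 2 (0->1):
Peg 0: []
Peg 1: [2, 1]
Peg 2: [3]

After move 3 (1->0):
Peg 0: [1]
Peg 1: [2]
Peg 2: [3]

After move 4 (1->2):
Peg 0: [1]
Peg 1: []
Peg 2: [3, 2]

After move 5 (0->2):
Peg 0: []
Peg 1: []
Peg 2: [3, 2, 1]

After move 6 (2->0):
Peg 0: [1]
Peg 1: []
Peg 2: [3, 2]

After move 7 (2->1):
Peg 0: [1]
Peg 1: [2]
Peg 2: [3]

After move 8 (0->2):
Peg 0: []
Peg 1: [2]
Peg 2: [3, 1]

Answer: Peg 0: []
Peg 1: [2]
Peg 2: [3, 1]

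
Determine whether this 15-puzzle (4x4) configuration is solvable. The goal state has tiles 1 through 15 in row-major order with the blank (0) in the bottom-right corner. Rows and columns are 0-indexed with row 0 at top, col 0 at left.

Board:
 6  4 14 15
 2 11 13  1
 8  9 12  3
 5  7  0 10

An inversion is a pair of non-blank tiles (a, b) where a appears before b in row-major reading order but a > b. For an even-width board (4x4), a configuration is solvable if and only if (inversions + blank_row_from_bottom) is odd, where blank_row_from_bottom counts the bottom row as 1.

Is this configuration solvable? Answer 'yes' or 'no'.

Answer: yes

Derivation:
Inversions: 56
Blank is in row 3 (0-indexed from top), which is row 1 counting from the bottom (bottom = 1).
56 + 1 = 57, which is odd, so the puzzle is solvable.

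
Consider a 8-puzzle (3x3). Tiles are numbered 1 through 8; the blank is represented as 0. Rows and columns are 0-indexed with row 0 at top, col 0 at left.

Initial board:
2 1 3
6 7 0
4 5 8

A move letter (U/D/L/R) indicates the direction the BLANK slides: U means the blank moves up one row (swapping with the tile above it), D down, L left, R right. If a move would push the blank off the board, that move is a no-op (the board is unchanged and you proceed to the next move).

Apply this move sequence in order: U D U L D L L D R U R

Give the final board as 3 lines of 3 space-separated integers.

After move 1 (U):
2 1 0
6 7 3
4 5 8

After move 2 (D):
2 1 3
6 7 0
4 5 8

After move 3 (U):
2 1 0
6 7 3
4 5 8

After move 4 (L):
2 0 1
6 7 3
4 5 8

After move 5 (D):
2 7 1
6 0 3
4 5 8

After move 6 (L):
2 7 1
0 6 3
4 5 8

After move 7 (L):
2 7 1
0 6 3
4 5 8

After move 8 (D):
2 7 1
4 6 3
0 5 8

After move 9 (R):
2 7 1
4 6 3
5 0 8

After move 10 (U):
2 7 1
4 0 3
5 6 8

After move 11 (R):
2 7 1
4 3 0
5 6 8

Answer: 2 7 1
4 3 0
5 6 8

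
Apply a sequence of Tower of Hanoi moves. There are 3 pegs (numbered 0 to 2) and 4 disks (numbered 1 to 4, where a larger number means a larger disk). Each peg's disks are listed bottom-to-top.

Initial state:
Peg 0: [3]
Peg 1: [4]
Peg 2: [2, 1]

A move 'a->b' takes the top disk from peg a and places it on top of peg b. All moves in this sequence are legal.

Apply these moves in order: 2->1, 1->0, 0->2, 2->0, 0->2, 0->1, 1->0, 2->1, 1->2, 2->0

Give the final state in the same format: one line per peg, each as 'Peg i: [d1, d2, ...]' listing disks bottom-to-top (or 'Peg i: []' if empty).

After move 1 (2->1):
Peg 0: [3]
Peg 1: [4, 1]
Peg 2: [2]

After move 2 (1->0):
Peg 0: [3, 1]
Peg 1: [4]
Peg 2: [2]

After move 3 (0->2):
Peg 0: [3]
Peg 1: [4]
Peg 2: [2, 1]

After move 4 (2->0):
Peg 0: [3, 1]
Peg 1: [4]
Peg 2: [2]

After move 5 (0->2):
Peg 0: [3]
Peg 1: [4]
Peg 2: [2, 1]

After move 6 (0->1):
Peg 0: []
Peg 1: [4, 3]
Peg 2: [2, 1]

After move 7 (1->0):
Peg 0: [3]
Peg 1: [4]
Peg 2: [2, 1]

After move 8 (2->1):
Peg 0: [3]
Peg 1: [4, 1]
Peg 2: [2]

After move 9 (1->2):
Peg 0: [3]
Peg 1: [4]
Peg 2: [2, 1]

After move 10 (2->0):
Peg 0: [3, 1]
Peg 1: [4]
Peg 2: [2]

Answer: Peg 0: [3, 1]
Peg 1: [4]
Peg 2: [2]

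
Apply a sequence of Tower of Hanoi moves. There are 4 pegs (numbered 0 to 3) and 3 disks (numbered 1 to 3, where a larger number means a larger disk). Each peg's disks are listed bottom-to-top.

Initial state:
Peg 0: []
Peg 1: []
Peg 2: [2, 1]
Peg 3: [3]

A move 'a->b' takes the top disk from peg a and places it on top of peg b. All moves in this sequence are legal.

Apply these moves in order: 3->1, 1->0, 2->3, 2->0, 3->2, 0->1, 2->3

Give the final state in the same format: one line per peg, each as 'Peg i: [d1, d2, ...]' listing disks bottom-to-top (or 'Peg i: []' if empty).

Answer: Peg 0: [3]
Peg 1: [2]
Peg 2: []
Peg 3: [1]

Derivation:
After move 1 (3->1):
Peg 0: []
Peg 1: [3]
Peg 2: [2, 1]
Peg 3: []

After move 2 (1->0):
Peg 0: [3]
Peg 1: []
Peg 2: [2, 1]
Peg 3: []

After move 3 (2->3):
Peg 0: [3]
Peg 1: []
Peg 2: [2]
Peg 3: [1]

After move 4 (2->0):
Peg 0: [3, 2]
Peg 1: []
Peg 2: []
Peg 3: [1]

After move 5 (3->2):
Peg 0: [3, 2]
Peg 1: []
Peg 2: [1]
Peg 3: []

After move 6 (0->1):
Peg 0: [3]
Peg 1: [2]
Peg 2: [1]
Peg 3: []

After move 7 (2->3):
Peg 0: [3]
Peg 1: [2]
Peg 2: []
Peg 3: [1]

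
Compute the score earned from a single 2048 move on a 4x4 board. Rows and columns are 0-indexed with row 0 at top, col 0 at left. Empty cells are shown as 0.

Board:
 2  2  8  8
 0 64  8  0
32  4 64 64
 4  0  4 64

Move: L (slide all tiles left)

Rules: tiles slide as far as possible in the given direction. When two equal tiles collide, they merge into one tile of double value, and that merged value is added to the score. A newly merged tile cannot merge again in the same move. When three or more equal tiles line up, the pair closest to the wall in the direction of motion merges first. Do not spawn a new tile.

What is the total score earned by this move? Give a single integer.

Answer: 156

Derivation:
Slide left:
row 0: [2, 2, 8, 8] -> [4, 16, 0, 0]  score +20 (running 20)
row 1: [0, 64, 8, 0] -> [64, 8, 0, 0]  score +0 (running 20)
row 2: [32, 4, 64, 64] -> [32, 4, 128, 0]  score +128 (running 148)
row 3: [4, 0, 4, 64] -> [8, 64, 0, 0]  score +8 (running 156)
Board after move:
  4  16   0   0
 64   8   0   0
 32   4 128   0
  8  64   0   0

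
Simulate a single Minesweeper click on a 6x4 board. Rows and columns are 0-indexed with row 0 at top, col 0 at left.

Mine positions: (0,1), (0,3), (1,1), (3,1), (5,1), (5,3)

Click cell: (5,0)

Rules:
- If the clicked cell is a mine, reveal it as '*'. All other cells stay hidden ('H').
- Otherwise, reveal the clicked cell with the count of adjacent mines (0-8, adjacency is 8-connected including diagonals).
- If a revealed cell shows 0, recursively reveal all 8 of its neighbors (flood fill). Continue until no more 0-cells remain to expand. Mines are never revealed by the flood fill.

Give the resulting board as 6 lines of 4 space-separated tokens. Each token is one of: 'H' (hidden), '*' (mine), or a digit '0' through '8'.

H H H H
H H H H
H H H H
H H H H
H H H H
1 H H H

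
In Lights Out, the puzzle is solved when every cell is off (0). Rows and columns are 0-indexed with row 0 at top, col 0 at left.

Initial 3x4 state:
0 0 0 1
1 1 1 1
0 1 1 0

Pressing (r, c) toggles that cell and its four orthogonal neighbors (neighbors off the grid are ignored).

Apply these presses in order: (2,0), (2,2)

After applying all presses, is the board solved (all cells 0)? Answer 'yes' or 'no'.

Answer: no

Derivation:
After press 1 at (2,0):
0 0 0 1
0 1 1 1
1 0 1 0

After press 2 at (2,2):
0 0 0 1
0 1 0 1
1 1 0 1

Lights still on: 6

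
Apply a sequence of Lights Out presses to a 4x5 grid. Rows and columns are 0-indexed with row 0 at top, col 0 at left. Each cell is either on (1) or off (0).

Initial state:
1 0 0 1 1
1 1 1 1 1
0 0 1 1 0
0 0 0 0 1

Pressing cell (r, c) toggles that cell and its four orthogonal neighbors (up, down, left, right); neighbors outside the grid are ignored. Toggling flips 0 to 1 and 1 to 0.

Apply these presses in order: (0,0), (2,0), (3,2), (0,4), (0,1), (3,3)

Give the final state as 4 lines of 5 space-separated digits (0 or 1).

Answer: 1 0 1 0 0
1 0 1 1 0
1 1 0 0 0
1 1 0 0 0

Derivation:
After press 1 at (0,0):
0 1 0 1 1
0 1 1 1 1
0 0 1 1 0
0 0 0 0 1

After press 2 at (2,0):
0 1 0 1 1
1 1 1 1 1
1 1 1 1 0
1 0 0 0 1

After press 3 at (3,2):
0 1 0 1 1
1 1 1 1 1
1 1 0 1 0
1 1 1 1 1

After press 4 at (0,4):
0 1 0 0 0
1 1 1 1 0
1 1 0 1 0
1 1 1 1 1

After press 5 at (0,1):
1 0 1 0 0
1 0 1 1 0
1 1 0 1 0
1 1 1 1 1

After press 6 at (3,3):
1 0 1 0 0
1 0 1 1 0
1 1 0 0 0
1 1 0 0 0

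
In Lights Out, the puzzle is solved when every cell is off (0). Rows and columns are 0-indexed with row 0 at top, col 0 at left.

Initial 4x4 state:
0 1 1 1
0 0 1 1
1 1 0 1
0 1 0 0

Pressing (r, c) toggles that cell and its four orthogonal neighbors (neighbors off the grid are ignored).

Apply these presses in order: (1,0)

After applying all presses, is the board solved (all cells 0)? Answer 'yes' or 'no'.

Answer: no

Derivation:
After press 1 at (1,0):
1 1 1 1
1 1 1 1
0 1 0 1
0 1 0 0

Lights still on: 11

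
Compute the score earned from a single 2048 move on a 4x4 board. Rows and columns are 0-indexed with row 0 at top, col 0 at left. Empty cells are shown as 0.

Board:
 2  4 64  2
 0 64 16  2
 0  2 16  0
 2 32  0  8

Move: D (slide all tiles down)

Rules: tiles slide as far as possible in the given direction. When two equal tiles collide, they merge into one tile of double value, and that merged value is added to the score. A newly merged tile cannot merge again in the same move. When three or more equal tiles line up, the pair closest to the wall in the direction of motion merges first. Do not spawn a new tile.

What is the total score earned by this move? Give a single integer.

Answer: 40

Derivation:
Slide down:
col 0: [2, 0, 0, 2] -> [0, 0, 0, 4]  score +4 (running 4)
col 1: [4, 64, 2, 32] -> [4, 64, 2, 32]  score +0 (running 4)
col 2: [64, 16, 16, 0] -> [0, 0, 64, 32]  score +32 (running 36)
col 3: [2, 2, 0, 8] -> [0, 0, 4, 8]  score +4 (running 40)
Board after move:
 0  4  0  0
 0 64  0  0
 0  2 64  4
 4 32 32  8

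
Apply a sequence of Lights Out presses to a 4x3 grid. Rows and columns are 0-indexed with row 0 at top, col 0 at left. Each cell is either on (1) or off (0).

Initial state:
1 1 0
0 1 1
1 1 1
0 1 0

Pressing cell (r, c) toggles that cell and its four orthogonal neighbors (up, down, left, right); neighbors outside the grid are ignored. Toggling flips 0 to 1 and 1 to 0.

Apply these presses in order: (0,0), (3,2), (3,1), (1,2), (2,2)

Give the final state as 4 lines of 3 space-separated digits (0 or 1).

Answer: 0 0 1
1 0 1
1 1 0
1 1 1

Derivation:
After press 1 at (0,0):
0 0 0
1 1 1
1 1 1
0 1 0

After press 2 at (3,2):
0 0 0
1 1 1
1 1 0
0 0 1

After press 3 at (3,1):
0 0 0
1 1 1
1 0 0
1 1 0

After press 4 at (1,2):
0 0 1
1 0 0
1 0 1
1 1 0

After press 5 at (2,2):
0 0 1
1 0 1
1 1 0
1 1 1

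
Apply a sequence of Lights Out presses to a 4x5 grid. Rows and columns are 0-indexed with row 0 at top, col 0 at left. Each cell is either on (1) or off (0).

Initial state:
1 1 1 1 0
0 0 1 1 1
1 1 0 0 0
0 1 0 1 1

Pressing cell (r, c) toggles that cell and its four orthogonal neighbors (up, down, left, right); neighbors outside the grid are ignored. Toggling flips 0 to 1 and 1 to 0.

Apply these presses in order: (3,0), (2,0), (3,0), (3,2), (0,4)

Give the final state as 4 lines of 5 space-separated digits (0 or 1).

Answer: 1 1 1 0 1
1 0 1 1 0
0 0 1 0 0
1 0 1 0 1

Derivation:
After press 1 at (3,0):
1 1 1 1 0
0 0 1 1 1
0 1 0 0 0
1 0 0 1 1

After press 2 at (2,0):
1 1 1 1 0
1 0 1 1 1
1 0 0 0 0
0 0 0 1 1

After press 3 at (3,0):
1 1 1 1 0
1 0 1 1 1
0 0 0 0 0
1 1 0 1 1

After press 4 at (3,2):
1 1 1 1 0
1 0 1 1 1
0 0 1 0 0
1 0 1 0 1

After press 5 at (0,4):
1 1 1 0 1
1 0 1 1 0
0 0 1 0 0
1 0 1 0 1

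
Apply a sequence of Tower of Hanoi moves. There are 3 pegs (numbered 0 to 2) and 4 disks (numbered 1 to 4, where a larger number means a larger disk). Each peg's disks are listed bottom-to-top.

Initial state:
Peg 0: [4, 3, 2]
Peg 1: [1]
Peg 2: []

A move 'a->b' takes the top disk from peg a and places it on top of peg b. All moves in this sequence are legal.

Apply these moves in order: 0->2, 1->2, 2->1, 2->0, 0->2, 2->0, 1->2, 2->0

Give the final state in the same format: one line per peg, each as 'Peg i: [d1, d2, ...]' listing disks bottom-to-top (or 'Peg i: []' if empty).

After move 1 (0->2):
Peg 0: [4, 3]
Peg 1: [1]
Peg 2: [2]

After move 2 (1->2):
Peg 0: [4, 3]
Peg 1: []
Peg 2: [2, 1]

After move 3 (2->1):
Peg 0: [4, 3]
Peg 1: [1]
Peg 2: [2]

After move 4 (2->0):
Peg 0: [4, 3, 2]
Peg 1: [1]
Peg 2: []

After move 5 (0->2):
Peg 0: [4, 3]
Peg 1: [1]
Peg 2: [2]

After move 6 (2->0):
Peg 0: [4, 3, 2]
Peg 1: [1]
Peg 2: []

After move 7 (1->2):
Peg 0: [4, 3, 2]
Peg 1: []
Peg 2: [1]

After move 8 (2->0):
Peg 0: [4, 3, 2, 1]
Peg 1: []
Peg 2: []

Answer: Peg 0: [4, 3, 2, 1]
Peg 1: []
Peg 2: []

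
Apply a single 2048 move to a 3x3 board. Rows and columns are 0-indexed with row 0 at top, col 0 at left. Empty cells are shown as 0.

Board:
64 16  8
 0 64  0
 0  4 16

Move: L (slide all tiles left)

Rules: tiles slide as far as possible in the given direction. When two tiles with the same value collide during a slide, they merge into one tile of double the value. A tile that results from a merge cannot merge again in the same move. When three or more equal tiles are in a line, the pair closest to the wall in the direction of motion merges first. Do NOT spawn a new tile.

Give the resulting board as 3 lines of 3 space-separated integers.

Answer: 64 16  8
64  0  0
 4 16  0

Derivation:
Slide left:
row 0: [64, 16, 8] -> [64, 16, 8]
row 1: [0, 64, 0] -> [64, 0, 0]
row 2: [0, 4, 16] -> [4, 16, 0]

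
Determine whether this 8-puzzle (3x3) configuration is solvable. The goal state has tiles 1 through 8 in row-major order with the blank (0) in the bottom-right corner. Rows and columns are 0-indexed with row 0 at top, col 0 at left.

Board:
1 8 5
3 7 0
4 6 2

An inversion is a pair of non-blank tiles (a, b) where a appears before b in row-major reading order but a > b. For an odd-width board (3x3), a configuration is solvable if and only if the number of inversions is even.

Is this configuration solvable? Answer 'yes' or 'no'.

Answer: no

Derivation:
Inversions (pairs i<j in row-major order where tile[i] > tile[j] > 0): 15
15 is odd, so the puzzle is not solvable.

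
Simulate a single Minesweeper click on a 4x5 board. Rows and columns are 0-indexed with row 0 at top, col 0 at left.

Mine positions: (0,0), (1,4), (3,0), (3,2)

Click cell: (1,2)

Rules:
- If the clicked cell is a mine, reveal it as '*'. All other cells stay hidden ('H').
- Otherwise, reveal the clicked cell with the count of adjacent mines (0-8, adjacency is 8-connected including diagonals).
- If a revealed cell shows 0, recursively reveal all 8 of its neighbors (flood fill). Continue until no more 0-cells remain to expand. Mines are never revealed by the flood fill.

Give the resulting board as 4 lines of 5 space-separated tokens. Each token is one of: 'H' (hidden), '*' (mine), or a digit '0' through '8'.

H 1 0 1 H
H 1 0 1 H
H 2 1 2 H
H H H H H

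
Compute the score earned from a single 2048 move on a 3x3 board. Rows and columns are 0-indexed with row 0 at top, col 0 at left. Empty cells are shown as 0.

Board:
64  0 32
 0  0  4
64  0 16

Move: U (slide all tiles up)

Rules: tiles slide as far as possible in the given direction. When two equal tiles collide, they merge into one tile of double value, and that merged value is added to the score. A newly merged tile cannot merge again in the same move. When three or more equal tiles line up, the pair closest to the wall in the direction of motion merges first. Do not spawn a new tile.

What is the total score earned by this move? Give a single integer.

Answer: 128

Derivation:
Slide up:
col 0: [64, 0, 64] -> [128, 0, 0]  score +128 (running 128)
col 1: [0, 0, 0] -> [0, 0, 0]  score +0 (running 128)
col 2: [32, 4, 16] -> [32, 4, 16]  score +0 (running 128)
Board after move:
128   0  32
  0   0   4
  0   0  16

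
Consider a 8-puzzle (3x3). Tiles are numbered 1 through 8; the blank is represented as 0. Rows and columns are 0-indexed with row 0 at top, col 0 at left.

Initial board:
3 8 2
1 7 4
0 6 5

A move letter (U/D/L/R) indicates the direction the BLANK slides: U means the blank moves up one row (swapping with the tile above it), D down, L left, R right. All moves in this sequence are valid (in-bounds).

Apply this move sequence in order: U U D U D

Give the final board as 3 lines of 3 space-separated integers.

Answer: 3 8 2
0 7 4
1 6 5

Derivation:
After move 1 (U):
3 8 2
0 7 4
1 6 5

After move 2 (U):
0 8 2
3 7 4
1 6 5

After move 3 (D):
3 8 2
0 7 4
1 6 5

After move 4 (U):
0 8 2
3 7 4
1 6 5

After move 5 (D):
3 8 2
0 7 4
1 6 5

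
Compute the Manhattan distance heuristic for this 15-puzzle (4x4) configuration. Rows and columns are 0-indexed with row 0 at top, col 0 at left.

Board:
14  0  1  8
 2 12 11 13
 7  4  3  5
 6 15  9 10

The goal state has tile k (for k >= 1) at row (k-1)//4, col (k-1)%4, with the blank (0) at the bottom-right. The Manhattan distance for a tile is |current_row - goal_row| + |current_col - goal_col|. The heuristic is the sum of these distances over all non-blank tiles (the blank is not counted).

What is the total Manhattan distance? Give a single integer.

Tile 14: (0,0)->(3,1) = 4
Tile 1: (0,2)->(0,0) = 2
Tile 8: (0,3)->(1,3) = 1
Tile 2: (1,0)->(0,1) = 2
Tile 12: (1,1)->(2,3) = 3
Tile 11: (1,2)->(2,2) = 1
Tile 13: (1,3)->(3,0) = 5
Tile 7: (2,0)->(1,2) = 3
Tile 4: (2,1)->(0,3) = 4
Tile 3: (2,2)->(0,2) = 2
Tile 5: (2,3)->(1,0) = 4
Tile 6: (3,0)->(1,1) = 3
Tile 15: (3,1)->(3,2) = 1
Tile 9: (3,2)->(2,0) = 3
Tile 10: (3,3)->(2,1) = 3
Sum: 4 + 2 + 1 + 2 + 3 + 1 + 5 + 3 + 4 + 2 + 4 + 3 + 1 + 3 + 3 = 41

Answer: 41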